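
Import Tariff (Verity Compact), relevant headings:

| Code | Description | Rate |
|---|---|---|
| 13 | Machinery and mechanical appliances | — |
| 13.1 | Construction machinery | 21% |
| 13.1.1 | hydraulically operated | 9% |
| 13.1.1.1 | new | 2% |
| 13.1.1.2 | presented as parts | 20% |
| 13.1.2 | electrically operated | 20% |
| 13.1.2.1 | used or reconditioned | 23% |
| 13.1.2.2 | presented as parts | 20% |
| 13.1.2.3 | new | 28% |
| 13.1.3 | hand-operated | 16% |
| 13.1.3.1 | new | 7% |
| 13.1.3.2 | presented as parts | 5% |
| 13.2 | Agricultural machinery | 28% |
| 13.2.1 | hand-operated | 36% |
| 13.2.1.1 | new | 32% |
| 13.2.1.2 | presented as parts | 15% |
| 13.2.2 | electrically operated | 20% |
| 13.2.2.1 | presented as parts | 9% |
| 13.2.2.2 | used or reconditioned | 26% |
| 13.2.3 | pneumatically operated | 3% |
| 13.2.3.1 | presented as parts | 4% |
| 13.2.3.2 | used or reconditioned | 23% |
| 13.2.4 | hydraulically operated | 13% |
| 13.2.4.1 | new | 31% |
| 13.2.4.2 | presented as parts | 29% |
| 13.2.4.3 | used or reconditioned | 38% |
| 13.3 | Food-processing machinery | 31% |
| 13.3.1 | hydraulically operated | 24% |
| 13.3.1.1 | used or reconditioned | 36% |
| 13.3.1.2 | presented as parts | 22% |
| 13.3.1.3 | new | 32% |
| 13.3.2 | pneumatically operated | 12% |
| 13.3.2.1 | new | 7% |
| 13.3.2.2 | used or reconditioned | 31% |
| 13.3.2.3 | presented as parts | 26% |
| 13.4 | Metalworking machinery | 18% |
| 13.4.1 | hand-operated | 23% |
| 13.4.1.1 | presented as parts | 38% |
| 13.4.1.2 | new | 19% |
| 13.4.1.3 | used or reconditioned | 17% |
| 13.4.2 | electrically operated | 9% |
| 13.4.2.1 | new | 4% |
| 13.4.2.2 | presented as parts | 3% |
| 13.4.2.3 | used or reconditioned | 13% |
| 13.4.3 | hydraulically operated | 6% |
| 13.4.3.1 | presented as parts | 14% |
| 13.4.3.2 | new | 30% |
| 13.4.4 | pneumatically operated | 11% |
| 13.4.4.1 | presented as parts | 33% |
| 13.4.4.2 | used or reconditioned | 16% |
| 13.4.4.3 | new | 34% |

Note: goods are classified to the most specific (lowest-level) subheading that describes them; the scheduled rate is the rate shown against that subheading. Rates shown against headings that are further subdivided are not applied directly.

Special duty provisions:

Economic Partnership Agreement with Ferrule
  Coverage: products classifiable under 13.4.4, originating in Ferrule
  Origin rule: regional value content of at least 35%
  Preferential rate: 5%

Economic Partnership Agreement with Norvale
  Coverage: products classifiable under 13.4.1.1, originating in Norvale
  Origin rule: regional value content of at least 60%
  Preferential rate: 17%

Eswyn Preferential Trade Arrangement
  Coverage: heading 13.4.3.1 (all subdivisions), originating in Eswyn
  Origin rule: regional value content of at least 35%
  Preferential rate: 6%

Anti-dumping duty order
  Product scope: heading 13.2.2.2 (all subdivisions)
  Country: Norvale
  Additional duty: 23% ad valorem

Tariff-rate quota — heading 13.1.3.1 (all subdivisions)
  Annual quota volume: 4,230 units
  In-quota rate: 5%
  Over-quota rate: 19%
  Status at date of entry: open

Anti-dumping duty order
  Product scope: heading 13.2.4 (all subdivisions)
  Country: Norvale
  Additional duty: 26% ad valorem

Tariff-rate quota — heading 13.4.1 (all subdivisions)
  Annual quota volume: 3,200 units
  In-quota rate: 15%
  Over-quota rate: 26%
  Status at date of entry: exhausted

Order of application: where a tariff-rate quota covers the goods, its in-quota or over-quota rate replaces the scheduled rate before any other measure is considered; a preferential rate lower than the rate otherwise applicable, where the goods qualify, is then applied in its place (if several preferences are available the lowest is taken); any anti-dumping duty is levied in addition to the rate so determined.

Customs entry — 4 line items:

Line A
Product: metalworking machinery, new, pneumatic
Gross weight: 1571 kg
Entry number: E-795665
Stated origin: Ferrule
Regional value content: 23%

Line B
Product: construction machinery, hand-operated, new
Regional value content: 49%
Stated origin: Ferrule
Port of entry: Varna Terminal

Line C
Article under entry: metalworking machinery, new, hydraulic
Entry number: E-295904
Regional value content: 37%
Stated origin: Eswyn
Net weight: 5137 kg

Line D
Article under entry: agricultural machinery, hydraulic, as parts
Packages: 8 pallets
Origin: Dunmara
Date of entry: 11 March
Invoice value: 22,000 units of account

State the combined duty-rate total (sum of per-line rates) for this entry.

98%

Line A: metalworking → 13.4; pneumatic → 13.4.4; new → 13.4.4.3. Scheduled 34%. Ferrule agreement on 13.4.4: RVC < 35%. → 34%.
Line B: construction → 13.1; hand-operated → 13.1.3; new → 13.1.3.1. Scheduled 7%. quota on 13.1.3.1 open → in-quota 5%; Ferrule agreement on 13.4.4: 13.1.3.1 not covered. → 5%.
Line C: metalworking → 13.4; hydraulic → 13.4.3; new → 13.4.3.2. Scheduled 30%. Eswyn agreement on 13.4.3.1: 13.4.3.2 not covered. → 30%.
Line D: agricultural → 13.2; hydraulic → 13.2.4; as parts → 13.2.4.2. Scheduled 29%. No special measure applies. → 29%.
Sum: 34% + 5% + 30% + 29% = 98%.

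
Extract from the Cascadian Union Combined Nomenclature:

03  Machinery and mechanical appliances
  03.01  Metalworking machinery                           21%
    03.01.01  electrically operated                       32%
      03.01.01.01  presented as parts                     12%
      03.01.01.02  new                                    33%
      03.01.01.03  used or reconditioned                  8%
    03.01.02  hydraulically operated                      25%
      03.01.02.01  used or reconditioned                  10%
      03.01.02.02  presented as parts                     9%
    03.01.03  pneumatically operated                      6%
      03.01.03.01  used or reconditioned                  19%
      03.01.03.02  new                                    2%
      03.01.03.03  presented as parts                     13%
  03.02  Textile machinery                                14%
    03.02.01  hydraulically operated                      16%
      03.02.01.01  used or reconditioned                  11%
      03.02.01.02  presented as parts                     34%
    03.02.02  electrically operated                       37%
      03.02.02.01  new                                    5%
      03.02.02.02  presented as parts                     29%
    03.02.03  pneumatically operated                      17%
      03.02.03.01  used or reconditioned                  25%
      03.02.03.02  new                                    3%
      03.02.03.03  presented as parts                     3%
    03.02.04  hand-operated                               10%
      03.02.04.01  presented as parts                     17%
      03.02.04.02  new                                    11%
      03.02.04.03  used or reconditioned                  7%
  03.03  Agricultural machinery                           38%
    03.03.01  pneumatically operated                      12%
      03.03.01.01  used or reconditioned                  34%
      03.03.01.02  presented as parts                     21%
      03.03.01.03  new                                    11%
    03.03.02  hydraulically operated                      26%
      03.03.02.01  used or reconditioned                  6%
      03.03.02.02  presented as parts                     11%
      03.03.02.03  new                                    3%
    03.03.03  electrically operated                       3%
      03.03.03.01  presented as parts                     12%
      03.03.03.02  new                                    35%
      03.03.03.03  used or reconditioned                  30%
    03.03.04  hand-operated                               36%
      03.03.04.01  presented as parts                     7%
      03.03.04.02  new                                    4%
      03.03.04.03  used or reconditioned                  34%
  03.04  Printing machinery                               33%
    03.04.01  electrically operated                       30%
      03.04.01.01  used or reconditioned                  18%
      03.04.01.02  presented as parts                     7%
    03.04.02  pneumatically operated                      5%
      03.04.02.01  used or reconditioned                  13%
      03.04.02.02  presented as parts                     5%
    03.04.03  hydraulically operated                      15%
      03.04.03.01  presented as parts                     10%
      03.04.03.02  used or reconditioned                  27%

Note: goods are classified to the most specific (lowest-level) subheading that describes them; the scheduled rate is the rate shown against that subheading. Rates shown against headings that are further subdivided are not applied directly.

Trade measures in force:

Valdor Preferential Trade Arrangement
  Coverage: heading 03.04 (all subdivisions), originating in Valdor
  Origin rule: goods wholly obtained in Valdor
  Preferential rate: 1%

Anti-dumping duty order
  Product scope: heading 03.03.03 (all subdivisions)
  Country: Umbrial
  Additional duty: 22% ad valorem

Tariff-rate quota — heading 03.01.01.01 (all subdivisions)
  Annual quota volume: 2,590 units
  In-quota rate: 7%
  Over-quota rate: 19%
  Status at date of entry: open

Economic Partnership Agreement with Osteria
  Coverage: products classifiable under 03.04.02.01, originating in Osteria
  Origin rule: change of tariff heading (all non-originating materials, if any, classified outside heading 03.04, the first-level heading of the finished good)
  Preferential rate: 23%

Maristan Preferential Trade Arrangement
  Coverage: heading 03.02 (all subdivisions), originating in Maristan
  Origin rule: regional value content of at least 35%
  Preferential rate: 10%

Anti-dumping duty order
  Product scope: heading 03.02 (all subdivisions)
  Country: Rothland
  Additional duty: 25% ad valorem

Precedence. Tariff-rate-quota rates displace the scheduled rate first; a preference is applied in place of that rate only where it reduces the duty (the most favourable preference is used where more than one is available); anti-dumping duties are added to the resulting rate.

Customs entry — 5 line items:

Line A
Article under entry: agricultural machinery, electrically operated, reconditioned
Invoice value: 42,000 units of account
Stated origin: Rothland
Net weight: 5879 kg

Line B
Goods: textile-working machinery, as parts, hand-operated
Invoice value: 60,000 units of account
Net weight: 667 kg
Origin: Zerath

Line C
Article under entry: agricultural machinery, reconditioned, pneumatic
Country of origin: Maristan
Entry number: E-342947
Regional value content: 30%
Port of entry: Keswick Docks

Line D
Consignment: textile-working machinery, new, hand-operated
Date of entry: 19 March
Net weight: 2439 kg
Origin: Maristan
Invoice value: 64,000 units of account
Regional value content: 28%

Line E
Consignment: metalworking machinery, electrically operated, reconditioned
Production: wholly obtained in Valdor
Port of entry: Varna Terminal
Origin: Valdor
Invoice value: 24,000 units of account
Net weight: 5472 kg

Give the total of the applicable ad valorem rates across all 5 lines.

Line A: agricultural → 03.03; electrically operated → 03.03.03; reconditioned → 03.03.03.03. Scheduled 30%. No special measure applies. → 30%.
Line B: textile-working → 03.02; hand-operated → 03.02.04; as parts → 03.02.04.01. Scheduled 17%. No special measure applies. → 17%.
Line C: agricultural → 03.03; pneumatic → 03.03.01; reconditioned → 03.03.01.01. Scheduled 34%. Maristan agreement on 03.02: 03.03.01.01 not covered. → 34%.
Line D: textile-working → 03.02; hand-operated → 03.02.04; new → 03.02.04.02. Scheduled 11%. Maristan agreement on 03.02: RVC < 35%. → 11%.
Line E: metalworking → 03.01; electrically operated → 03.01.01; reconditioned → 03.01.01.03. Scheduled 8%. Valdor agreement on 03.04: 03.01.01.03 not covered. → 8%.
Sum: 30% + 17% + 34% + 11% + 8% = 100%.

100%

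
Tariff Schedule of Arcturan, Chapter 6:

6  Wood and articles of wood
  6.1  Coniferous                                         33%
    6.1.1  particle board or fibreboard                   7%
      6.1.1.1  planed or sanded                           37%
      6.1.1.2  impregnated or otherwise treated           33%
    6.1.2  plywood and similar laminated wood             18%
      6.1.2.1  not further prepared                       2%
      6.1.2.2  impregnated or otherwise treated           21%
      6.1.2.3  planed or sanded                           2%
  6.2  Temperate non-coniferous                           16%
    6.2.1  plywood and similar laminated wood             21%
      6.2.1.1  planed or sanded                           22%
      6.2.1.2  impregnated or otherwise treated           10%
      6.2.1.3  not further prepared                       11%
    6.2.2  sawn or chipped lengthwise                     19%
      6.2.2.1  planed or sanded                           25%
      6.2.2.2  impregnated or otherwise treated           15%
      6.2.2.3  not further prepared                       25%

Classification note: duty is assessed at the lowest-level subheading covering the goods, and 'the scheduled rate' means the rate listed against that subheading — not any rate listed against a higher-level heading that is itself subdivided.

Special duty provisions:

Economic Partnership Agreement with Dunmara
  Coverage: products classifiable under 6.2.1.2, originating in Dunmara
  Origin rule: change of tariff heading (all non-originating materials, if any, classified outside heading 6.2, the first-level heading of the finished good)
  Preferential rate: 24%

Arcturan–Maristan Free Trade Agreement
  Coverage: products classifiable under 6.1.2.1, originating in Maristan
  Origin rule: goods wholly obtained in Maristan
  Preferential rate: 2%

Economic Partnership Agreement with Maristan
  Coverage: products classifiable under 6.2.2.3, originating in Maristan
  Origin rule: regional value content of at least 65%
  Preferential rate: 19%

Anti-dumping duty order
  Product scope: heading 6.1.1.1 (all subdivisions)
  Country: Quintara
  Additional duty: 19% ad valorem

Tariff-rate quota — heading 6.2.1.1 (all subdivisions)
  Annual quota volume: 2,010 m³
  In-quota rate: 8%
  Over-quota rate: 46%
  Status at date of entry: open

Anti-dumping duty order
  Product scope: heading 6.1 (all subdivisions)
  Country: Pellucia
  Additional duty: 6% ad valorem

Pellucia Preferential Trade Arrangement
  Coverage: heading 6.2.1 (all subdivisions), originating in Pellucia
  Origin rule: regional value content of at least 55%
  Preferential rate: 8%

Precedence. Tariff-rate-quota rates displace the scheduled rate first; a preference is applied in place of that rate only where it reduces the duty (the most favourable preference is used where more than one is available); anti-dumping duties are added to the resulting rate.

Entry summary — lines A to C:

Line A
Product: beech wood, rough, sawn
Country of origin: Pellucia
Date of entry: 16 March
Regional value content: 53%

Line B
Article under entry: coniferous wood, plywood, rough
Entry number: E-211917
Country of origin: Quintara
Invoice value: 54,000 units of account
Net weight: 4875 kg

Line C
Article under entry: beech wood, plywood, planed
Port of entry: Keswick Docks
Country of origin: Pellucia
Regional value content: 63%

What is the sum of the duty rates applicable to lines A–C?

Line A: beech → 6.2; sawn → 6.2.2; rough → 6.2.2.3. Scheduled 25%. Pellucia agreement on 6.2.1: 6.2.2.3 not covered. → 25%.
Line B: coniferous → 6.1; plywood → 6.1.2; rough → 6.1.2.1. Scheduled 2%. No special measure applies. → 2%.
Line C: beech → 6.2; plywood → 6.2.1; planed → 6.2.1.1. Scheduled 22%. quota on 6.2.1.1 open → in-quota 8%; Pellucia agreement on 6.2.1: RVC ≥ 55% → 8% available; preference 8% not lower than 8% → no reduction. → 8%.
Sum: 25% + 2% + 8% = 35%.

35%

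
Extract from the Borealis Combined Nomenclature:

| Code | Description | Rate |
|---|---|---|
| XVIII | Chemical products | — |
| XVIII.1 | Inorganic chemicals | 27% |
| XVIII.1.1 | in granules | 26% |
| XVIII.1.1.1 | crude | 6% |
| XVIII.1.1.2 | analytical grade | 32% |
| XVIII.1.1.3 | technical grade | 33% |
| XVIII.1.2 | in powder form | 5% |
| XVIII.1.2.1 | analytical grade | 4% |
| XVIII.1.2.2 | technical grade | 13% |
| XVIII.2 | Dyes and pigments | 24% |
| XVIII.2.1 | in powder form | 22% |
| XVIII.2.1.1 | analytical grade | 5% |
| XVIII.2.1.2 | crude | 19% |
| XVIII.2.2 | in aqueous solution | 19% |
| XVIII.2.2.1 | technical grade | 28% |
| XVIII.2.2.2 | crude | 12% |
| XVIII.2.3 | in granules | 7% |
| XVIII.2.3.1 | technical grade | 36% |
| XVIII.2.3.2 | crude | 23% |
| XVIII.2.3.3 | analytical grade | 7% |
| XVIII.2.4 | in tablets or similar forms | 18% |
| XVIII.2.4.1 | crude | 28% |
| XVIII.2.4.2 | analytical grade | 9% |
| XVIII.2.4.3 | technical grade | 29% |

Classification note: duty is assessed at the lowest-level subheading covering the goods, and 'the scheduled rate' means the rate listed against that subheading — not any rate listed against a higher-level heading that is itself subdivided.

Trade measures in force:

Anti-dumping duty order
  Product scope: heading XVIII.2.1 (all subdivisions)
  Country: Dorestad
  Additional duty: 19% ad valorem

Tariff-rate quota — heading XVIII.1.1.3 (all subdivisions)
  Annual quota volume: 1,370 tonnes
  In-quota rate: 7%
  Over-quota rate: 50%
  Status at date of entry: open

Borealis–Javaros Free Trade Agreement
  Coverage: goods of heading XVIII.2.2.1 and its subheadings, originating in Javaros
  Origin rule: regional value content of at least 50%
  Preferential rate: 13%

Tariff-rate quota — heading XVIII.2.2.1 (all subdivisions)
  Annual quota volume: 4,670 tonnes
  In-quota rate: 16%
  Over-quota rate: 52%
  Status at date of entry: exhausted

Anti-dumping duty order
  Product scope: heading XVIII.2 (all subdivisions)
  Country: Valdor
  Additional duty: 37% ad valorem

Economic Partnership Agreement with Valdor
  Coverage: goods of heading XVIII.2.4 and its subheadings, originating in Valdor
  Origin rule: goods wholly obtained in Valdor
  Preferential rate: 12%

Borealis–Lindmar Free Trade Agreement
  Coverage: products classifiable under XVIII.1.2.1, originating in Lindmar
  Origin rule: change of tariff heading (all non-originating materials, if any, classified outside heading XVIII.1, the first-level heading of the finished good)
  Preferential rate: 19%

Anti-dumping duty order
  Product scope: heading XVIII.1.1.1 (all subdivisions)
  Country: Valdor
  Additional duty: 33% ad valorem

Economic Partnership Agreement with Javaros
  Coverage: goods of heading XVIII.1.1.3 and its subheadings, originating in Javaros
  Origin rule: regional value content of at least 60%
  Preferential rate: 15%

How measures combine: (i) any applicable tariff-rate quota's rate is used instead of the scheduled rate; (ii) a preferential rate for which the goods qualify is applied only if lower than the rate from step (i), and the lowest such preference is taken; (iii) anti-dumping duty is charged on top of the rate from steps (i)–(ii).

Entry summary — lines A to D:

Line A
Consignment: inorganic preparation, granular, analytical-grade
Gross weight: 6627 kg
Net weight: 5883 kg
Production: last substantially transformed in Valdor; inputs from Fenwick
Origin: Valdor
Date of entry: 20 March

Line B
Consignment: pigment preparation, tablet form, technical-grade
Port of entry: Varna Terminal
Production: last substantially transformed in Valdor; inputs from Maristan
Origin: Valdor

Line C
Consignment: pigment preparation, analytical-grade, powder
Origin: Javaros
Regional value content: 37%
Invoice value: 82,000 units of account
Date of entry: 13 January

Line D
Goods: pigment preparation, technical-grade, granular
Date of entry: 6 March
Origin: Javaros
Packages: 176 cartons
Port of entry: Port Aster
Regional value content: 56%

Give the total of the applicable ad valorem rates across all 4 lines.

Line A: inorganic → XVIII.1; granular → XVIII.1.1; analytical-grade → XVIII.1.1.2. Scheduled 32%. Valdor agreement on XVIII.2.4: XVIII.1.1.2 not covered. → 32%.
Line B: pigment → XVIII.2; tablet form → XVIII.2.4; technical-grade → XVIII.2.4.3. Scheduled 29%. Valdor agreement on XVIII.2.4: not wholly obtained; anti-dumping (Valdor, XVIII.2): +37%; total 29% + 37% = 66%. → 66%.
Line C: pigment → XVIII.2; powder → XVIII.2.1; analytical-grade → XVIII.2.1.1. Scheduled 5%. Javaros agreement on XVIII.2.2.1: XVIII.2.1.1 not covered; Javaros agreement on XVIII.1.1.3: XVIII.2.1.1 not covered. → 5%.
Line D: pigment → XVIII.2; granular → XVIII.2.3; technical-grade → XVIII.2.3.1. Scheduled 36%. Javaros agreement on XVIII.2.2.1: XVIII.2.3.1 not covered; Javaros agreement on XVIII.1.1.3: XVIII.2.3.1 not covered. → 36%.
Sum: 32% + 66% + 5% + 36% = 139%.

139%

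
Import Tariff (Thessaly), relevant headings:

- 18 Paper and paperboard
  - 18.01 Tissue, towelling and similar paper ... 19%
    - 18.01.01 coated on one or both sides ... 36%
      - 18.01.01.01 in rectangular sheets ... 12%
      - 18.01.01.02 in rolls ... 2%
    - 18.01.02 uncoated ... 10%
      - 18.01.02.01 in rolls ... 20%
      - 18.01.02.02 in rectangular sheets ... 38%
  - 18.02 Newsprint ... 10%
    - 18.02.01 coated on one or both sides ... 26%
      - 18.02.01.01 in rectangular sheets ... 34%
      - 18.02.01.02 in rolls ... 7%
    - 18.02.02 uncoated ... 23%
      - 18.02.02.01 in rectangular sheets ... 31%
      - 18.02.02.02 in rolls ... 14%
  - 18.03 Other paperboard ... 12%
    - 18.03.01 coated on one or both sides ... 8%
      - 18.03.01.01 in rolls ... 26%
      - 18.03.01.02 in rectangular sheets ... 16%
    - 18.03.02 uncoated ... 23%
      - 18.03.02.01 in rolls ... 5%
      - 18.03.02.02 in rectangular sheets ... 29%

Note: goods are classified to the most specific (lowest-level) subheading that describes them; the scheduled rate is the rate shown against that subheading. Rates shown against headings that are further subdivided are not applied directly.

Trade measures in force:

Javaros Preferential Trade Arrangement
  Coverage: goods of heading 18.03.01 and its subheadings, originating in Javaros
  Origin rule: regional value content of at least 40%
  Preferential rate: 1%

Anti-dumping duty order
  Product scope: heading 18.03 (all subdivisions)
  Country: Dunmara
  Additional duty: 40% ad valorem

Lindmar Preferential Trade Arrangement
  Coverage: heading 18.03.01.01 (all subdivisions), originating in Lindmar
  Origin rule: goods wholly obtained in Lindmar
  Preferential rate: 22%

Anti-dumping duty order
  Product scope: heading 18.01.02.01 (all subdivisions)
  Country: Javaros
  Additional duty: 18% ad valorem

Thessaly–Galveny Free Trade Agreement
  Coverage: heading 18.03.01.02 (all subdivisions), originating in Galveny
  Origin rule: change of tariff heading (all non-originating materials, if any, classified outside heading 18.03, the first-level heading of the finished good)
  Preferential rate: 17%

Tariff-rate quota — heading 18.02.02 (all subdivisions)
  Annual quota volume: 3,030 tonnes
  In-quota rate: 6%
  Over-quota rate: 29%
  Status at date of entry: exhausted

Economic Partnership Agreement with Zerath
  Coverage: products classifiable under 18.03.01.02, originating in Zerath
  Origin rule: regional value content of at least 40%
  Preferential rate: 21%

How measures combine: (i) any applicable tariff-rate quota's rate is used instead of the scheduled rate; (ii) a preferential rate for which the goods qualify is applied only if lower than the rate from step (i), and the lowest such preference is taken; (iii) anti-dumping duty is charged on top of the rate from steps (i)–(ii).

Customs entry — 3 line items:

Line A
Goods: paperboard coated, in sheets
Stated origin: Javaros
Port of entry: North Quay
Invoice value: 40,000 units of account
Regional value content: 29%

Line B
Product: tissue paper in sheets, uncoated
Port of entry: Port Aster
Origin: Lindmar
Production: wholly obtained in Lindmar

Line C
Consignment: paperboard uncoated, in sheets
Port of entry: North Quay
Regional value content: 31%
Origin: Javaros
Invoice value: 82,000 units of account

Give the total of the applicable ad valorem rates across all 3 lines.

Line A: paperboard → 18.03; coated → 18.03.01; in sheets → 18.03.01.02. Scheduled 16%. Javaros agreement on 18.03.01: RVC < 40%. → 16%.
Line B: tissue paper → 18.01; uncoated → 18.01.02; in sheets → 18.01.02.02. Scheduled 38%. Lindmar agreement on 18.03.01.01: 18.01.02.02 not covered. → 38%.
Line C: paperboard → 18.03; uncoated → 18.03.02; in sheets → 18.03.02.02. Scheduled 29%. Javaros agreement on 18.03.01: 18.03.02.02 not covered. → 29%.
Sum: 16% + 38% + 29% = 83%.

83%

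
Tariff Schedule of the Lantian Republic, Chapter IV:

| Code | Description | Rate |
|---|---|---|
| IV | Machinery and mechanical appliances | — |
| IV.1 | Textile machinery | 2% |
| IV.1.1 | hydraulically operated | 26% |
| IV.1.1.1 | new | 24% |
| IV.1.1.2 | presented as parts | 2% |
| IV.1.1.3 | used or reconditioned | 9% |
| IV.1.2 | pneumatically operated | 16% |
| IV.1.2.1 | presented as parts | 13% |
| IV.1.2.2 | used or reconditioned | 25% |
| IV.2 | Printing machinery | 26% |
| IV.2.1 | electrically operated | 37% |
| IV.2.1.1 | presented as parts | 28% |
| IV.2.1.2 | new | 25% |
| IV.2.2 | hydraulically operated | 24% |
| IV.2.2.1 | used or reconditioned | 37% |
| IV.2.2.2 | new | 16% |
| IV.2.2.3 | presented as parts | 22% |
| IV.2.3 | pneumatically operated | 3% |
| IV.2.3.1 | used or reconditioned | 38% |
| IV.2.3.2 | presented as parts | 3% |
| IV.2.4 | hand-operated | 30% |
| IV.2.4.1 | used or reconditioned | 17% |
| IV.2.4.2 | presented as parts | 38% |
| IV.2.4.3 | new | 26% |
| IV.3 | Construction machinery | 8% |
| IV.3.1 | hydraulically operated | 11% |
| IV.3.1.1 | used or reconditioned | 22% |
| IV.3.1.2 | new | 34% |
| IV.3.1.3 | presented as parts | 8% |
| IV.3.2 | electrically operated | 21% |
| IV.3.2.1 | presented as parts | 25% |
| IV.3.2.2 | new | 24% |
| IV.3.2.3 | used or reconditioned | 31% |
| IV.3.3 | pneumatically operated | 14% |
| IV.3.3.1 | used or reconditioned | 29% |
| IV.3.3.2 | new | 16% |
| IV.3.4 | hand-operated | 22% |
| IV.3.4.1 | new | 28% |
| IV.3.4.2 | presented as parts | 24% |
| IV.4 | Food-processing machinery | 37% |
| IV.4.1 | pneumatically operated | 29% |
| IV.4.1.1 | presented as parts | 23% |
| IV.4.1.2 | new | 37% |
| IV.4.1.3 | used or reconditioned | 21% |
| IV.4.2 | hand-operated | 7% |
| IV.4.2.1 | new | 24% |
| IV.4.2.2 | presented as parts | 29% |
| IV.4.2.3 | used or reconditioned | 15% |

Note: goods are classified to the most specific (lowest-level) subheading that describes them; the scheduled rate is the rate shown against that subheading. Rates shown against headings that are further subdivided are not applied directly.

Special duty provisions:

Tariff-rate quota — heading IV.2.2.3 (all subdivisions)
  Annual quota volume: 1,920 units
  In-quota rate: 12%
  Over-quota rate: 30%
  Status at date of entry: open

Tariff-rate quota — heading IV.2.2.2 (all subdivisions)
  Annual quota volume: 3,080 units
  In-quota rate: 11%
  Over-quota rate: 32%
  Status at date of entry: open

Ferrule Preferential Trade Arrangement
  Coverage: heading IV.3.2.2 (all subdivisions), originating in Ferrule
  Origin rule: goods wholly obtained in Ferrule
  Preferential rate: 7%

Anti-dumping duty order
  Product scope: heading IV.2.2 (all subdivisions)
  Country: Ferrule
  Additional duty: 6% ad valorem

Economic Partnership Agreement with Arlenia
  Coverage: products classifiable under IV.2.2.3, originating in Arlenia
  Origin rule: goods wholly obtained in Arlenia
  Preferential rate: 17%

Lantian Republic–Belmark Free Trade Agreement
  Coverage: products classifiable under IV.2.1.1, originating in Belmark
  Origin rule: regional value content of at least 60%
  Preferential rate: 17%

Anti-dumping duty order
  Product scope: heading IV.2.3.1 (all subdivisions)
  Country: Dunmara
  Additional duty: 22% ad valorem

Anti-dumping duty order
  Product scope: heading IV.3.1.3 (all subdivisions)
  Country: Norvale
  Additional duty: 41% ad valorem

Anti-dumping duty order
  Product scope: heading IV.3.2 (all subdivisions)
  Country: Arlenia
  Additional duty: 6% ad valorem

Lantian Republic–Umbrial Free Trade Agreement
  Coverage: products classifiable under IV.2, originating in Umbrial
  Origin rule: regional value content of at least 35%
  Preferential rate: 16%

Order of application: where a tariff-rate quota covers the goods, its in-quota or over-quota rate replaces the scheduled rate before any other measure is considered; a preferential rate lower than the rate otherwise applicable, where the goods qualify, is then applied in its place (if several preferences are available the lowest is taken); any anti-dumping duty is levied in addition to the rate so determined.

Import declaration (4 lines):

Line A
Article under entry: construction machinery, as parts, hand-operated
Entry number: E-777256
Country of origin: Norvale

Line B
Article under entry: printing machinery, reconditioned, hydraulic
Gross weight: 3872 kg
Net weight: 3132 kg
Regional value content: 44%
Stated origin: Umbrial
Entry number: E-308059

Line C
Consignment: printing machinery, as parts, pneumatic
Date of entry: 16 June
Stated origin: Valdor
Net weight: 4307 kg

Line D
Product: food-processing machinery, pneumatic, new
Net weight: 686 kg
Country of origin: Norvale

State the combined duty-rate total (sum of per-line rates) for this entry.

80%

Line A: construction → IV.3; hand-operated → IV.3.4; as parts → IV.3.4.2. Scheduled 24%. No special measure applies. → 24%.
Line B: printing → IV.2; hydraulic → IV.2.2; reconditioned → IV.2.2.1. Scheduled 37%. Umbrial agreement on IV.2: RVC ≥ 35% → 16% available; preferential 16%. → 16%.
Line C: printing → IV.2; pneumatic → IV.2.3; as parts → IV.2.3.2. Scheduled 3%. No special measure applies. → 3%.
Line D: food-processing → IV.4; pneumatic → IV.4.1; new → IV.4.1.2. Scheduled 37%. No special measure applies. → 37%.
Sum: 24% + 16% + 3% + 37% = 80%.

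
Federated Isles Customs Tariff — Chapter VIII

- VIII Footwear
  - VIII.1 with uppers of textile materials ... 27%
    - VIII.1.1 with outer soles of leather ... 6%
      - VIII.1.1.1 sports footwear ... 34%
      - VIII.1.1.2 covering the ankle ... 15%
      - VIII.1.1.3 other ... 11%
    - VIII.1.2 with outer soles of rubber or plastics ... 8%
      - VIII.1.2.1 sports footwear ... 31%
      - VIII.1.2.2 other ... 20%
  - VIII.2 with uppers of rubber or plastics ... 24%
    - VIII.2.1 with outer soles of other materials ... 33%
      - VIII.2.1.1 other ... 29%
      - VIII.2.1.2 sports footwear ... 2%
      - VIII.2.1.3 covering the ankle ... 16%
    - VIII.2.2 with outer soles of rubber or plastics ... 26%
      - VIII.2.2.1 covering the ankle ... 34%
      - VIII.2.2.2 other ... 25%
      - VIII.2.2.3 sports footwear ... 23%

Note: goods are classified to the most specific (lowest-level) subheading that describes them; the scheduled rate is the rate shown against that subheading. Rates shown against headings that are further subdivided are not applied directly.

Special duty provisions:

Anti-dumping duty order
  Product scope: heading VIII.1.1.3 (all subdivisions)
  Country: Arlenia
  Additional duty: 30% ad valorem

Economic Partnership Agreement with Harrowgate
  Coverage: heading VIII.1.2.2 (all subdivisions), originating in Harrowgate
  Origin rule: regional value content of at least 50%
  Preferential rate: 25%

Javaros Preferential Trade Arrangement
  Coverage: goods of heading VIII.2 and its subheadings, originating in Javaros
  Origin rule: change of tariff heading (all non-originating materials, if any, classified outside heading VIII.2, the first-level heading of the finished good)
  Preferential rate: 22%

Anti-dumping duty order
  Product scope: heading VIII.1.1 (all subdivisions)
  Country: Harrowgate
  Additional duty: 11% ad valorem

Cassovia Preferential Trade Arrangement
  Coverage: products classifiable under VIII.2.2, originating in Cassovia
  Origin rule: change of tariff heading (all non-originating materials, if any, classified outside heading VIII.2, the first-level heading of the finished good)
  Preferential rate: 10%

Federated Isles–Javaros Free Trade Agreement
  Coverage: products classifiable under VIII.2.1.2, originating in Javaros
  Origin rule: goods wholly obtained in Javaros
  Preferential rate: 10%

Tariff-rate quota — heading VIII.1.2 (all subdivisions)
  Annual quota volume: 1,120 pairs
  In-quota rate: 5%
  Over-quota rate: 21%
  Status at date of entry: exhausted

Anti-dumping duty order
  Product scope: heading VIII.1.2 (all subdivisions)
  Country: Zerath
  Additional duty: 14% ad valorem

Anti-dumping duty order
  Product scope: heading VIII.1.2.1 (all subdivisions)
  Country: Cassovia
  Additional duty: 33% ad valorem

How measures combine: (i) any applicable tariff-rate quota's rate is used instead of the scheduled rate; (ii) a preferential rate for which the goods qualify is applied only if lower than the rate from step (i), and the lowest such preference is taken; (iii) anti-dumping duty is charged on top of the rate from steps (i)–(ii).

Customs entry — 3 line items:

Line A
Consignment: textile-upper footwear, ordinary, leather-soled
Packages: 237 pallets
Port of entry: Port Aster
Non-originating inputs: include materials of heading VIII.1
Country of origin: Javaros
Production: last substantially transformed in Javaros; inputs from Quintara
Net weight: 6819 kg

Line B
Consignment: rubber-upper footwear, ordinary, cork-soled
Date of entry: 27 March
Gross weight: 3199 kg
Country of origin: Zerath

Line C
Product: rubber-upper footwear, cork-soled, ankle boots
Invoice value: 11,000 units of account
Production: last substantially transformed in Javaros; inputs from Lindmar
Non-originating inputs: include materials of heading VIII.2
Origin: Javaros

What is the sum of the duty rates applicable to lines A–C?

56%

Line A: textile-upper → VIII.1; leather-soled → VIII.1.1; ordinary → VIII.1.1.3. Scheduled 11%. Javaros agreement on VIII.2: VIII.1.1.3 not covered; Javaros agreement on VIII.2.1.2: VIII.1.1.3 not covered. → 11%.
Line B: rubber-upper → VIII.2; cork-soled → VIII.2.1; ordinary → VIII.2.1.1. Scheduled 29%. No special measure applies. → 29%.
Line C: rubber-upper → VIII.2; cork-soled → VIII.2.1; ankle boots → VIII.2.1.3. Scheduled 16%. Javaros agreement on VIII.2: CTH not met; Javaros agreement on VIII.2.1.2: VIII.2.1.3 not covered. → 16%.
Sum: 11% + 29% + 16% = 56%.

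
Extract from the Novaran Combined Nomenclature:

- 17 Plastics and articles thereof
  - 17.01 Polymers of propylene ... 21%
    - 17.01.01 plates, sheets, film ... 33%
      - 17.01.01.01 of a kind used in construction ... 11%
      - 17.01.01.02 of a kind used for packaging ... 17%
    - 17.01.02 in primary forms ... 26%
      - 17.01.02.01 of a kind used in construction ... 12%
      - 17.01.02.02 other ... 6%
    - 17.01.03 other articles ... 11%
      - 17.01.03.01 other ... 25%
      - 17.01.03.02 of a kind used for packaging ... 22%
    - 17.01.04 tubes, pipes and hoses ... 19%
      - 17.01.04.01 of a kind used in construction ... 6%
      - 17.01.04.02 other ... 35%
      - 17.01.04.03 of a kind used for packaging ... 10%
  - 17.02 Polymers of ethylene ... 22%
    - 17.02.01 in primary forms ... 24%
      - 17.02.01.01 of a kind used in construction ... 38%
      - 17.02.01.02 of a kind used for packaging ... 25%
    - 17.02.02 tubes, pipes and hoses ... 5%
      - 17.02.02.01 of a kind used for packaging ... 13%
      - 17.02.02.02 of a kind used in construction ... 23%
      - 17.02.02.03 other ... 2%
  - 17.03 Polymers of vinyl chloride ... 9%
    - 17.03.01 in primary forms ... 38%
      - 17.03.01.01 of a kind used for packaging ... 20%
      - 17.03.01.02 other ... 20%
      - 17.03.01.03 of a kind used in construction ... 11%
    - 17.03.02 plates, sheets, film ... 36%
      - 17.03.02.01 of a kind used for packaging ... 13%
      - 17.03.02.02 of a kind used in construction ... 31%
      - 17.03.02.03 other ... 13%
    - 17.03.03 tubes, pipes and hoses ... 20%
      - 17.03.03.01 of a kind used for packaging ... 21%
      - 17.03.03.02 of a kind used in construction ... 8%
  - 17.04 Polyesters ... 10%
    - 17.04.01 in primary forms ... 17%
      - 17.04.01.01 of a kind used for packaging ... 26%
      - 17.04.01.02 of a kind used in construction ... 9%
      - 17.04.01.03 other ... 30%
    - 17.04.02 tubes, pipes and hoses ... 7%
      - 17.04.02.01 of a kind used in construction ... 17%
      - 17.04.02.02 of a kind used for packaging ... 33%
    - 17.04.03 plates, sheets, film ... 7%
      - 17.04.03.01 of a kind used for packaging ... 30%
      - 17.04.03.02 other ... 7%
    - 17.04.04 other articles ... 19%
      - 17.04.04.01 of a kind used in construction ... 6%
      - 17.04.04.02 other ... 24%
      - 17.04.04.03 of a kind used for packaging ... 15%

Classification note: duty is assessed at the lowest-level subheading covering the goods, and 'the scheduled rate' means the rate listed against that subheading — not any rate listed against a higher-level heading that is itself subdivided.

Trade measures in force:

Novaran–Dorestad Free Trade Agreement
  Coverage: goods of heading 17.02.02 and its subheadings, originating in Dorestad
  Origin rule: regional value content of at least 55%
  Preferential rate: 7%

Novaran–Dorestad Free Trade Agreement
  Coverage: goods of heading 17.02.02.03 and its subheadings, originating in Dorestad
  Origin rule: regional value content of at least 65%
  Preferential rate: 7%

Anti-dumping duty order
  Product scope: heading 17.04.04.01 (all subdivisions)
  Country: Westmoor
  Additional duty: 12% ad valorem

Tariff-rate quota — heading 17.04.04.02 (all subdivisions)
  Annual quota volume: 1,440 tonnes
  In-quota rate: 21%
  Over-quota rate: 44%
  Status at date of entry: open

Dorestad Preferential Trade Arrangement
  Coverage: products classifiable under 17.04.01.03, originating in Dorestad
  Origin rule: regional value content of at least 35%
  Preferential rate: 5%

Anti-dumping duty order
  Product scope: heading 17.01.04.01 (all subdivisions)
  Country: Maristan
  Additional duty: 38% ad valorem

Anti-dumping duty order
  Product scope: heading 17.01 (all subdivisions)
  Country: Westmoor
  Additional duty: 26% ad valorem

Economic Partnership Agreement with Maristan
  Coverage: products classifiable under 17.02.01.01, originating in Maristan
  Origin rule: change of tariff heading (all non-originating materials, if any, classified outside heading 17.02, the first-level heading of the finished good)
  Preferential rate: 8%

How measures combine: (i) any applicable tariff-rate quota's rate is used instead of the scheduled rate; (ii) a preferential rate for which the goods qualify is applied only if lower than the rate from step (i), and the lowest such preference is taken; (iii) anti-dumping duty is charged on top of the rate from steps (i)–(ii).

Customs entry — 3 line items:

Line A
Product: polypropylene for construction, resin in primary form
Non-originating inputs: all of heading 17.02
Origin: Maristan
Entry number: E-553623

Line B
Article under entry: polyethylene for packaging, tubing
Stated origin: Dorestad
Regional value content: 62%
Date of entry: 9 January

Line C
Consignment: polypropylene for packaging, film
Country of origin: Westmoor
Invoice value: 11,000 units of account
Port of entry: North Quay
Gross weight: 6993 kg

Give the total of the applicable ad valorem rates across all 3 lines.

62%

Line A: polypropylene → 17.01; resin in primary form → 17.01.02; for construction → 17.01.02.01. Scheduled 12%. Maristan agreement on 17.02.01.01: 17.01.02.01 not covered. → 12%.
Line B: polyethylene → 17.02; tubing → 17.02.02; for packaging → 17.02.02.01. Scheduled 13%. Dorestad agreement on 17.02.02: RVC ≥ 55% → 7% available; Dorestad agreement on 17.02.02.03: 17.02.02.01 not covered; Dorestad agreement on 17.04.01.03: 17.02.02.01 not covered; preferential 7%. → 7%.
Line C: polypropylene → 17.01; film → 17.01.01; for packaging → 17.01.01.02. Scheduled 17%. anti-dumping (Westmoor, 17.01): +26%; total 17% + 26% = 43%. → 43%.
Sum: 12% + 7% + 43% = 62%.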